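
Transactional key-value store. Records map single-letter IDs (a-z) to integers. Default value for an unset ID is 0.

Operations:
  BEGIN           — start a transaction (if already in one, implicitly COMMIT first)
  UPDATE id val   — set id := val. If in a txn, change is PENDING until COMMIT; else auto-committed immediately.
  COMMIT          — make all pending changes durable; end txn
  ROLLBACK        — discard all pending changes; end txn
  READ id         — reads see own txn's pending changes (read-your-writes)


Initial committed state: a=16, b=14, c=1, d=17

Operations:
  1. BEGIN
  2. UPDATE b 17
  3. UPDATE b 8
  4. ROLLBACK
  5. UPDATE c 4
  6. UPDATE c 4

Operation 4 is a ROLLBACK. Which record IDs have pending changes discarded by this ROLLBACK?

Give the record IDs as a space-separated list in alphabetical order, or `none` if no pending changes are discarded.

Initial committed: {a=16, b=14, c=1, d=17}
Op 1: BEGIN: in_txn=True, pending={}
Op 2: UPDATE b=17 (pending; pending now {b=17})
Op 3: UPDATE b=8 (pending; pending now {b=8})
Op 4: ROLLBACK: discarded pending ['b']; in_txn=False
Op 5: UPDATE c=4 (auto-commit; committed c=4)
Op 6: UPDATE c=4 (auto-commit; committed c=4)
ROLLBACK at op 4 discards: ['b']

Answer: b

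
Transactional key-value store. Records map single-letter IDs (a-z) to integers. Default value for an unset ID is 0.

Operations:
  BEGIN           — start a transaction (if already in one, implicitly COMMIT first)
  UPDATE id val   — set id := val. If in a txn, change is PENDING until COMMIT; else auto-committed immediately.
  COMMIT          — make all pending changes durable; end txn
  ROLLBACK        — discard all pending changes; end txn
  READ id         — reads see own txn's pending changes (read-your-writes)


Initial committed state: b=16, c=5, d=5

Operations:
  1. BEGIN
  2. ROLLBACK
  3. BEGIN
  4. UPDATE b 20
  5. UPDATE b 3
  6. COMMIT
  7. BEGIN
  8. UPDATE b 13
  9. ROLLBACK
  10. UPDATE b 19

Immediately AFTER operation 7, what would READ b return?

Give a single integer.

Answer: 3

Derivation:
Initial committed: {b=16, c=5, d=5}
Op 1: BEGIN: in_txn=True, pending={}
Op 2: ROLLBACK: discarded pending []; in_txn=False
Op 3: BEGIN: in_txn=True, pending={}
Op 4: UPDATE b=20 (pending; pending now {b=20})
Op 5: UPDATE b=3 (pending; pending now {b=3})
Op 6: COMMIT: merged ['b'] into committed; committed now {b=3, c=5, d=5}
Op 7: BEGIN: in_txn=True, pending={}
After op 7: visible(b) = 3 (pending={}, committed={b=3, c=5, d=5})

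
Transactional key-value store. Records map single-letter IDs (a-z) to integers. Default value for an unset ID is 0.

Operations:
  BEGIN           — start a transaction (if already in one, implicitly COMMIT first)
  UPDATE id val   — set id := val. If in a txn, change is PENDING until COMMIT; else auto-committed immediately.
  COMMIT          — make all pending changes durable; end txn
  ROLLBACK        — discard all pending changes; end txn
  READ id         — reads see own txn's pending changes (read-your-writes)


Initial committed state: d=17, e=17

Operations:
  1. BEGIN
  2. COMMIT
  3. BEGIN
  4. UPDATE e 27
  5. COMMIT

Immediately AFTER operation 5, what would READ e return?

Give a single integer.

Initial committed: {d=17, e=17}
Op 1: BEGIN: in_txn=True, pending={}
Op 2: COMMIT: merged [] into committed; committed now {d=17, e=17}
Op 3: BEGIN: in_txn=True, pending={}
Op 4: UPDATE e=27 (pending; pending now {e=27})
Op 5: COMMIT: merged ['e'] into committed; committed now {d=17, e=27}
After op 5: visible(e) = 27 (pending={}, committed={d=17, e=27})

Answer: 27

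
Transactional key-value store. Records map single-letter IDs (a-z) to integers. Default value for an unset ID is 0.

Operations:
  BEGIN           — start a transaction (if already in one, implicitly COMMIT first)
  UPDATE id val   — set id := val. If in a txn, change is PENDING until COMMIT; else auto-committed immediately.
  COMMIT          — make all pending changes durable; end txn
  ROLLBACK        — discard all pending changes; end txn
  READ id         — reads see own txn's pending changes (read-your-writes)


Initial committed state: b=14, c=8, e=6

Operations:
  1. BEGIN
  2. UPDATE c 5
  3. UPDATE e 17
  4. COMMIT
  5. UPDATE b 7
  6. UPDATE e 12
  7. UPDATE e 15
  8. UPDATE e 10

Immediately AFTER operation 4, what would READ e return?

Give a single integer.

Answer: 17

Derivation:
Initial committed: {b=14, c=8, e=6}
Op 1: BEGIN: in_txn=True, pending={}
Op 2: UPDATE c=5 (pending; pending now {c=5})
Op 3: UPDATE e=17 (pending; pending now {c=5, e=17})
Op 4: COMMIT: merged ['c', 'e'] into committed; committed now {b=14, c=5, e=17}
After op 4: visible(e) = 17 (pending={}, committed={b=14, c=5, e=17})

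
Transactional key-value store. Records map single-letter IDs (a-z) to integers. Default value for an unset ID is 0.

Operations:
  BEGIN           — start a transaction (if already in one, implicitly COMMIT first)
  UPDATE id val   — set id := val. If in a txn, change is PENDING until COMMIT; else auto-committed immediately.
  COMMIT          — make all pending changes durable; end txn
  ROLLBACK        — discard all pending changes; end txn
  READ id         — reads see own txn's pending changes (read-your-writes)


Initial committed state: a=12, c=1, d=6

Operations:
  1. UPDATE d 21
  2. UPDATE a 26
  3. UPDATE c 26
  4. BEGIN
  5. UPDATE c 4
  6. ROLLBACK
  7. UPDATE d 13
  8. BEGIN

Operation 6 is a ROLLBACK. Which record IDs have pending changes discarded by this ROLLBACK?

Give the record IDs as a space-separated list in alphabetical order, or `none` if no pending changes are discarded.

Initial committed: {a=12, c=1, d=6}
Op 1: UPDATE d=21 (auto-commit; committed d=21)
Op 2: UPDATE a=26 (auto-commit; committed a=26)
Op 3: UPDATE c=26 (auto-commit; committed c=26)
Op 4: BEGIN: in_txn=True, pending={}
Op 5: UPDATE c=4 (pending; pending now {c=4})
Op 6: ROLLBACK: discarded pending ['c']; in_txn=False
Op 7: UPDATE d=13 (auto-commit; committed d=13)
Op 8: BEGIN: in_txn=True, pending={}
ROLLBACK at op 6 discards: ['c']

Answer: c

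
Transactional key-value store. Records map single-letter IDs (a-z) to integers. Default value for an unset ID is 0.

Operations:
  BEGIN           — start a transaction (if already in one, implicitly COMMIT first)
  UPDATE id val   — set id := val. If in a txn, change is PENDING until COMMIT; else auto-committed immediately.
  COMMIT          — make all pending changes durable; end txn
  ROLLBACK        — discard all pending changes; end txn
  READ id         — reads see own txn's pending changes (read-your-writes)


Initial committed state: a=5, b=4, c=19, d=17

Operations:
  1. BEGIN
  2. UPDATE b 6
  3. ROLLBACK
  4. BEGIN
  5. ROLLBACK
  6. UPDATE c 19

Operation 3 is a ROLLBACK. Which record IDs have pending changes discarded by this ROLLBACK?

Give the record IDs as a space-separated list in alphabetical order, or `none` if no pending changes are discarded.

Initial committed: {a=5, b=4, c=19, d=17}
Op 1: BEGIN: in_txn=True, pending={}
Op 2: UPDATE b=6 (pending; pending now {b=6})
Op 3: ROLLBACK: discarded pending ['b']; in_txn=False
Op 4: BEGIN: in_txn=True, pending={}
Op 5: ROLLBACK: discarded pending []; in_txn=False
Op 6: UPDATE c=19 (auto-commit; committed c=19)
ROLLBACK at op 3 discards: ['b']

Answer: b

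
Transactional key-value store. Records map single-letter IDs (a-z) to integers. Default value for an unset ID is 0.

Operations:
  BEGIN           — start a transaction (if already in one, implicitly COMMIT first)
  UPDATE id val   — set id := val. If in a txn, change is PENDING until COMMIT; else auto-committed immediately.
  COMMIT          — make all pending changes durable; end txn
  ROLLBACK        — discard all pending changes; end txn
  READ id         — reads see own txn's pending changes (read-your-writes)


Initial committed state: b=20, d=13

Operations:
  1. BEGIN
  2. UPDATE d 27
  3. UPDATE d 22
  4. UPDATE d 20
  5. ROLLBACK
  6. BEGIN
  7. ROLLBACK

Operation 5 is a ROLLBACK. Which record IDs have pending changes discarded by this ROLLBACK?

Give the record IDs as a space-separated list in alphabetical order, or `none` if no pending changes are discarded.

Answer: d

Derivation:
Initial committed: {b=20, d=13}
Op 1: BEGIN: in_txn=True, pending={}
Op 2: UPDATE d=27 (pending; pending now {d=27})
Op 3: UPDATE d=22 (pending; pending now {d=22})
Op 4: UPDATE d=20 (pending; pending now {d=20})
Op 5: ROLLBACK: discarded pending ['d']; in_txn=False
Op 6: BEGIN: in_txn=True, pending={}
Op 7: ROLLBACK: discarded pending []; in_txn=False
ROLLBACK at op 5 discards: ['d']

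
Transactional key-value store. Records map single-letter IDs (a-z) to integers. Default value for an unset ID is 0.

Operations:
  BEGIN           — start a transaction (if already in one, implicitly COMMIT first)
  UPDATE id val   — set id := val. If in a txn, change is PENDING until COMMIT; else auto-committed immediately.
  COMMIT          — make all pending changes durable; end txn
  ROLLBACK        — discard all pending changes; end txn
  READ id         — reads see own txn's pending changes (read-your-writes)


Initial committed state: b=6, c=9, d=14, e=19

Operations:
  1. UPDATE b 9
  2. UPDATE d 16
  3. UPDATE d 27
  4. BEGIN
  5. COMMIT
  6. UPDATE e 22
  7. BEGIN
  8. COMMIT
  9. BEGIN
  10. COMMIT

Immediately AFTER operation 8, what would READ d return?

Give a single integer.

Initial committed: {b=6, c=9, d=14, e=19}
Op 1: UPDATE b=9 (auto-commit; committed b=9)
Op 2: UPDATE d=16 (auto-commit; committed d=16)
Op 3: UPDATE d=27 (auto-commit; committed d=27)
Op 4: BEGIN: in_txn=True, pending={}
Op 5: COMMIT: merged [] into committed; committed now {b=9, c=9, d=27, e=19}
Op 6: UPDATE e=22 (auto-commit; committed e=22)
Op 7: BEGIN: in_txn=True, pending={}
Op 8: COMMIT: merged [] into committed; committed now {b=9, c=9, d=27, e=22}
After op 8: visible(d) = 27 (pending={}, committed={b=9, c=9, d=27, e=22})

Answer: 27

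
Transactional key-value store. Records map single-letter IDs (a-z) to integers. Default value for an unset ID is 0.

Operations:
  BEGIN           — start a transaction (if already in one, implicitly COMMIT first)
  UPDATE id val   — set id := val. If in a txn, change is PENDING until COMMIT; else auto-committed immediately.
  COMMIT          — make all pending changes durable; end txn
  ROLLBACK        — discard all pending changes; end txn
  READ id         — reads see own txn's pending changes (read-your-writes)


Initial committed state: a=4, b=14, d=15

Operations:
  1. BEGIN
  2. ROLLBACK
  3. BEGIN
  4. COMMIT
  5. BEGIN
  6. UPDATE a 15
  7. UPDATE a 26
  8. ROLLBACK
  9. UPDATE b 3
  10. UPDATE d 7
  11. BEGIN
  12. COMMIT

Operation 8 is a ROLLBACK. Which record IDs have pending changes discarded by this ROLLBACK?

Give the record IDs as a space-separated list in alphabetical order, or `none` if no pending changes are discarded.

Answer: a

Derivation:
Initial committed: {a=4, b=14, d=15}
Op 1: BEGIN: in_txn=True, pending={}
Op 2: ROLLBACK: discarded pending []; in_txn=False
Op 3: BEGIN: in_txn=True, pending={}
Op 4: COMMIT: merged [] into committed; committed now {a=4, b=14, d=15}
Op 5: BEGIN: in_txn=True, pending={}
Op 6: UPDATE a=15 (pending; pending now {a=15})
Op 7: UPDATE a=26 (pending; pending now {a=26})
Op 8: ROLLBACK: discarded pending ['a']; in_txn=False
Op 9: UPDATE b=3 (auto-commit; committed b=3)
Op 10: UPDATE d=7 (auto-commit; committed d=7)
Op 11: BEGIN: in_txn=True, pending={}
Op 12: COMMIT: merged [] into committed; committed now {a=4, b=3, d=7}
ROLLBACK at op 8 discards: ['a']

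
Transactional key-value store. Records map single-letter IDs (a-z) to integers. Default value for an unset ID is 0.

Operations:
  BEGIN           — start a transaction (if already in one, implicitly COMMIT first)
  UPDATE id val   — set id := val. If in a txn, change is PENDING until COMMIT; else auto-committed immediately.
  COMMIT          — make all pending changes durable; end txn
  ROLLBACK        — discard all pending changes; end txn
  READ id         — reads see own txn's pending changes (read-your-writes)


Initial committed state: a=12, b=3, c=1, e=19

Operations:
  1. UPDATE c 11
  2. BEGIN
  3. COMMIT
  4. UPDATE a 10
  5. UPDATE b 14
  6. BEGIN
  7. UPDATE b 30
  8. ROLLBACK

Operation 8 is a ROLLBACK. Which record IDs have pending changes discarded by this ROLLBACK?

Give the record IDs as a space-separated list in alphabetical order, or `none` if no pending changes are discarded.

Answer: b

Derivation:
Initial committed: {a=12, b=3, c=1, e=19}
Op 1: UPDATE c=11 (auto-commit; committed c=11)
Op 2: BEGIN: in_txn=True, pending={}
Op 3: COMMIT: merged [] into committed; committed now {a=12, b=3, c=11, e=19}
Op 4: UPDATE a=10 (auto-commit; committed a=10)
Op 5: UPDATE b=14 (auto-commit; committed b=14)
Op 6: BEGIN: in_txn=True, pending={}
Op 7: UPDATE b=30 (pending; pending now {b=30})
Op 8: ROLLBACK: discarded pending ['b']; in_txn=False
ROLLBACK at op 8 discards: ['b']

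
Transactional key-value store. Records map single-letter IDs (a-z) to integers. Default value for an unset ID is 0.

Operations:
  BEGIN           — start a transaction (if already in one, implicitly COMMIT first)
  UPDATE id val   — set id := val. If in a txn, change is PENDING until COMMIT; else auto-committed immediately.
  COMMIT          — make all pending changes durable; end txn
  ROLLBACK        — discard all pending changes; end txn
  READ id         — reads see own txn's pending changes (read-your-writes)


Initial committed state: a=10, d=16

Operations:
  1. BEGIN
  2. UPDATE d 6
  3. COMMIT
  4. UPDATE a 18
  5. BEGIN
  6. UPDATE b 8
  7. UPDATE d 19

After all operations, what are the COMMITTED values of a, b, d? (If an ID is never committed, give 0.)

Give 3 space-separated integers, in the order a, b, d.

Initial committed: {a=10, d=16}
Op 1: BEGIN: in_txn=True, pending={}
Op 2: UPDATE d=6 (pending; pending now {d=6})
Op 3: COMMIT: merged ['d'] into committed; committed now {a=10, d=6}
Op 4: UPDATE a=18 (auto-commit; committed a=18)
Op 5: BEGIN: in_txn=True, pending={}
Op 6: UPDATE b=8 (pending; pending now {b=8})
Op 7: UPDATE d=19 (pending; pending now {b=8, d=19})
Final committed: {a=18, d=6}

Answer: 18 0 6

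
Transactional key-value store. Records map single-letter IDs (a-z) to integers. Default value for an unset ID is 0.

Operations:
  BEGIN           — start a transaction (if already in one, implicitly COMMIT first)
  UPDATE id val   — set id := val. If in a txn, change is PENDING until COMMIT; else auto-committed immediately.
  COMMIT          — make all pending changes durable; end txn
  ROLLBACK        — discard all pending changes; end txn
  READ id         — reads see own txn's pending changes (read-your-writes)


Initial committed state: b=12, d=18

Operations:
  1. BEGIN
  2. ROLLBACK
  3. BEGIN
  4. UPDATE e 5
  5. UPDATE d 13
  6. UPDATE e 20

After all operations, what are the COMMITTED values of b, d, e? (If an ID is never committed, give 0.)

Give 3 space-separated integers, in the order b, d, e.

Initial committed: {b=12, d=18}
Op 1: BEGIN: in_txn=True, pending={}
Op 2: ROLLBACK: discarded pending []; in_txn=False
Op 3: BEGIN: in_txn=True, pending={}
Op 4: UPDATE e=5 (pending; pending now {e=5})
Op 5: UPDATE d=13 (pending; pending now {d=13, e=5})
Op 6: UPDATE e=20 (pending; pending now {d=13, e=20})
Final committed: {b=12, d=18}

Answer: 12 18 0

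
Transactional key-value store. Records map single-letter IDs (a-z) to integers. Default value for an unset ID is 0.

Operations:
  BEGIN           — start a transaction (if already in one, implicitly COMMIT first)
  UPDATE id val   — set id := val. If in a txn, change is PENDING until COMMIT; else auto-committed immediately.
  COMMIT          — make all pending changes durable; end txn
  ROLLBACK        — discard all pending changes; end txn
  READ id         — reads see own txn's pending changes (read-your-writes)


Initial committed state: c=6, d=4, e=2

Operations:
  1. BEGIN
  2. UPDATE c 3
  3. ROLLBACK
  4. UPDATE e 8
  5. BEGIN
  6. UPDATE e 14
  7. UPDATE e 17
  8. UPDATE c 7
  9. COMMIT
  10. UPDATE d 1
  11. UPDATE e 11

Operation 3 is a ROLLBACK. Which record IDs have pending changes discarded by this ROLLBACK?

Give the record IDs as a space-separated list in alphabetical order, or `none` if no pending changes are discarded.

Answer: c

Derivation:
Initial committed: {c=6, d=4, e=2}
Op 1: BEGIN: in_txn=True, pending={}
Op 2: UPDATE c=3 (pending; pending now {c=3})
Op 3: ROLLBACK: discarded pending ['c']; in_txn=False
Op 4: UPDATE e=8 (auto-commit; committed e=8)
Op 5: BEGIN: in_txn=True, pending={}
Op 6: UPDATE e=14 (pending; pending now {e=14})
Op 7: UPDATE e=17 (pending; pending now {e=17})
Op 8: UPDATE c=7 (pending; pending now {c=7, e=17})
Op 9: COMMIT: merged ['c', 'e'] into committed; committed now {c=7, d=4, e=17}
Op 10: UPDATE d=1 (auto-commit; committed d=1)
Op 11: UPDATE e=11 (auto-commit; committed e=11)
ROLLBACK at op 3 discards: ['c']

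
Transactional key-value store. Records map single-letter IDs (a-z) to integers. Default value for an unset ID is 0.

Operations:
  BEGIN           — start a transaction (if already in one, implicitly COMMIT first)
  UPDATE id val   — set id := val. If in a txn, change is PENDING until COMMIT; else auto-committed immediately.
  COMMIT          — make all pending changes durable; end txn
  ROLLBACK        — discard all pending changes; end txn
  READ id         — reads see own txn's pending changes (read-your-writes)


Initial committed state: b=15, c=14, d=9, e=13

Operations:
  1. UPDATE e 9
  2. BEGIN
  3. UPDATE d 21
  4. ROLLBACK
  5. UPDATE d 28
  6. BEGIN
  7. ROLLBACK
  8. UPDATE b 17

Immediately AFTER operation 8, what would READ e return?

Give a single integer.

Initial committed: {b=15, c=14, d=9, e=13}
Op 1: UPDATE e=9 (auto-commit; committed e=9)
Op 2: BEGIN: in_txn=True, pending={}
Op 3: UPDATE d=21 (pending; pending now {d=21})
Op 4: ROLLBACK: discarded pending ['d']; in_txn=False
Op 5: UPDATE d=28 (auto-commit; committed d=28)
Op 6: BEGIN: in_txn=True, pending={}
Op 7: ROLLBACK: discarded pending []; in_txn=False
Op 8: UPDATE b=17 (auto-commit; committed b=17)
After op 8: visible(e) = 9 (pending={}, committed={b=17, c=14, d=28, e=9})

Answer: 9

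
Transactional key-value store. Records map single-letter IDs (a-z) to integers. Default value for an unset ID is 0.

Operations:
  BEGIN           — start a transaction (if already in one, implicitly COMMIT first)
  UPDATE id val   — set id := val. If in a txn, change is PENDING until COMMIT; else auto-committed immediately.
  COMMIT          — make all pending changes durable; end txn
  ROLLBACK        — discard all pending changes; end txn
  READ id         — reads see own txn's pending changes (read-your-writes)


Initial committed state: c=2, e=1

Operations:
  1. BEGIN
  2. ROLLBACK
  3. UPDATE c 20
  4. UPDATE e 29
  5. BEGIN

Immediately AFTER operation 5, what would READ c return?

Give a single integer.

Initial committed: {c=2, e=1}
Op 1: BEGIN: in_txn=True, pending={}
Op 2: ROLLBACK: discarded pending []; in_txn=False
Op 3: UPDATE c=20 (auto-commit; committed c=20)
Op 4: UPDATE e=29 (auto-commit; committed e=29)
Op 5: BEGIN: in_txn=True, pending={}
After op 5: visible(c) = 20 (pending={}, committed={c=20, e=29})

Answer: 20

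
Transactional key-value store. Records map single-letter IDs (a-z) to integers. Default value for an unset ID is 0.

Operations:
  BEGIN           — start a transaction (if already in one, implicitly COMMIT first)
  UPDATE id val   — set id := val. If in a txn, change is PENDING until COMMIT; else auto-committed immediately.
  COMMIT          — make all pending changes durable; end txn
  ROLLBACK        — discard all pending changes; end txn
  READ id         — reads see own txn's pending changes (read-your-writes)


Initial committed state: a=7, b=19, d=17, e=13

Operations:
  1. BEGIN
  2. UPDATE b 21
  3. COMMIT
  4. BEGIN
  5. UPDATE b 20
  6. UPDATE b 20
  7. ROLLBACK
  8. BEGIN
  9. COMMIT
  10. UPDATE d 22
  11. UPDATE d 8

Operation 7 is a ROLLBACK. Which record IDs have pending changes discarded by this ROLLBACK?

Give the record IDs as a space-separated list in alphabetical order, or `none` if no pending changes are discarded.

Answer: b

Derivation:
Initial committed: {a=7, b=19, d=17, e=13}
Op 1: BEGIN: in_txn=True, pending={}
Op 2: UPDATE b=21 (pending; pending now {b=21})
Op 3: COMMIT: merged ['b'] into committed; committed now {a=7, b=21, d=17, e=13}
Op 4: BEGIN: in_txn=True, pending={}
Op 5: UPDATE b=20 (pending; pending now {b=20})
Op 6: UPDATE b=20 (pending; pending now {b=20})
Op 7: ROLLBACK: discarded pending ['b']; in_txn=False
Op 8: BEGIN: in_txn=True, pending={}
Op 9: COMMIT: merged [] into committed; committed now {a=7, b=21, d=17, e=13}
Op 10: UPDATE d=22 (auto-commit; committed d=22)
Op 11: UPDATE d=8 (auto-commit; committed d=8)
ROLLBACK at op 7 discards: ['b']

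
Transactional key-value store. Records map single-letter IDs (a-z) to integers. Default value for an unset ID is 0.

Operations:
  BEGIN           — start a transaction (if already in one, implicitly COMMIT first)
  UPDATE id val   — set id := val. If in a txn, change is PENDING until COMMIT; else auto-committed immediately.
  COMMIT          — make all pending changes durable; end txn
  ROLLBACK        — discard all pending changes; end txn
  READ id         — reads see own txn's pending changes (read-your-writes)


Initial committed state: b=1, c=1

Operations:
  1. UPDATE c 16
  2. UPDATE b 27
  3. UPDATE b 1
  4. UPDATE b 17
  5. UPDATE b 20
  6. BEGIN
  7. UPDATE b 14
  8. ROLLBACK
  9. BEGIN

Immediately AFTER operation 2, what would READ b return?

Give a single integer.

Initial committed: {b=1, c=1}
Op 1: UPDATE c=16 (auto-commit; committed c=16)
Op 2: UPDATE b=27 (auto-commit; committed b=27)
After op 2: visible(b) = 27 (pending={}, committed={b=27, c=16})

Answer: 27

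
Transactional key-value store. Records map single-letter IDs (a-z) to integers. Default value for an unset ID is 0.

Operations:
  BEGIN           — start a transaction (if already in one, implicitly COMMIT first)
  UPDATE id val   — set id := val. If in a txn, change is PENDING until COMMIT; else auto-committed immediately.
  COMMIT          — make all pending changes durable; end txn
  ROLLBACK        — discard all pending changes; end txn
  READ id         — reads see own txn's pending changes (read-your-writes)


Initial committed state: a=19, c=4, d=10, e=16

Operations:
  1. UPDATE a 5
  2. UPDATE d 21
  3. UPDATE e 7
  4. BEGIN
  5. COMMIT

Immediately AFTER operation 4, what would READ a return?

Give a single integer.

Initial committed: {a=19, c=4, d=10, e=16}
Op 1: UPDATE a=5 (auto-commit; committed a=5)
Op 2: UPDATE d=21 (auto-commit; committed d=21)
Op 3: UPDATE e=7 (auto-commit; committed e=7)
Op 4: BEGIN: in_txn=True, pending={}
After op 4: visible(a) = 5 (pending={}, committed={a=5, c=4, d=21, e=7})

Answer: 5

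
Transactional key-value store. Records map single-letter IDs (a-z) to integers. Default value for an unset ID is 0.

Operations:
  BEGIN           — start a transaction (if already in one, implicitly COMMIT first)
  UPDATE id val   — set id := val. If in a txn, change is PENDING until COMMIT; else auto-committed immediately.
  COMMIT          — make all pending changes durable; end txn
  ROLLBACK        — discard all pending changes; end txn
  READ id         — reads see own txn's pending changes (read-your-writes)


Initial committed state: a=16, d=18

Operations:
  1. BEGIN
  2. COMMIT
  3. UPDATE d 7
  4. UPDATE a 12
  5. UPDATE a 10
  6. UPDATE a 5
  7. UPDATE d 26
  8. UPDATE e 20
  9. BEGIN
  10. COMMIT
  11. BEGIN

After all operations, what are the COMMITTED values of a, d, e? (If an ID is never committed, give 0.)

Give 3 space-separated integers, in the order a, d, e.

Initial committed: {a=16, d=18}
Op 1: BEGIN: in_txn=True, pending={}
Op 2: COMMIT: merged [] into committed; committed now {a=16, d=18}
Op 3: UPDATE d=7 (auto-commit; committed d=7)
Op 4: UPDATE a=12 (auto-commit; committed a=12)
Op 5: UPDATE a=10 (auto-commit; committed a=10)
Op 6: UPDATE a=5 (auto-commit; committed a=5)
Op 7: UPDATE d=26 (auto-commit; committed d=26)
Op 8: UPDATE e=20 (auto-commit; committed e=20)
Op 9: BEGIN: in_txn=True, pending={}
Op 10: COMMIT: merged [] into committed; committed now {a=5, d=26, e=20}
Op 11: BEGIN: in_txn=True, pending={}
Final committed: {a=5, d=26, e=20}

Answer: 5 26 20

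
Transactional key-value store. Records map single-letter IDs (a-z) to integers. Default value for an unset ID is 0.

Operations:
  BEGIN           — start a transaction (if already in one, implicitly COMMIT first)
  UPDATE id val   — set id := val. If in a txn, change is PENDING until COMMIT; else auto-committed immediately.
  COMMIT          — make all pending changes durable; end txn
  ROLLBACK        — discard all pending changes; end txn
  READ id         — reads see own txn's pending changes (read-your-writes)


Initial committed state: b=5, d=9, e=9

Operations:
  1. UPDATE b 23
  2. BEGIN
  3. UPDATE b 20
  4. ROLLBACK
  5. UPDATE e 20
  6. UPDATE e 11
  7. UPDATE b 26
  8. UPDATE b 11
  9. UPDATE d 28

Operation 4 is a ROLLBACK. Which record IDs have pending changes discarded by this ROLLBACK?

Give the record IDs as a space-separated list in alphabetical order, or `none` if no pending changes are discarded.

Initial committed: {b=5, d=9, e=9}
Op 1: UPDATE b=23 (auto-commit; committed b=23)
Op 2: BEGIN: in_txn=True, pending={}
Op 3: UPDATE b=20 (pending; pending now {b=20})
Op 4: ROLLBACK: discarded pending ['b']; in_txn=False
Op 5: UPDATE e=20 (auto-commit; committed e=20)
Op 6: UPDATE e=11 (auto-commit; committed e=11)
Op 7: UPDATE b=26 (auto-commit; committed b=26)
Op 8: UPDATE b=11 (auto-commit; committed b=11)
Op 9: UPDATE d=28 (auto-commit; committed d=28)
ROLLBACK at op 4 discards: ['b']

Answer: b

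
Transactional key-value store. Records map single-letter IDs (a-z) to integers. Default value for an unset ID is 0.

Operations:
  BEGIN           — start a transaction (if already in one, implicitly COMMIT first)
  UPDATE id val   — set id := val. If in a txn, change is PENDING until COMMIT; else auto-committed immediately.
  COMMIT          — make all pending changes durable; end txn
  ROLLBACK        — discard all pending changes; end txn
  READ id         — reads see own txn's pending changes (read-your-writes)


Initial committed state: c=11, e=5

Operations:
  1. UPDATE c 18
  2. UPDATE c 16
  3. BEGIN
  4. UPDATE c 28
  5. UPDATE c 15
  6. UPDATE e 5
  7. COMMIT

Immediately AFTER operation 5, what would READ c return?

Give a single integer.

Initial committed: {c=11, e=5}
Op 1: UPDATE c=18 (auto-commit; committed c=18)
Op 2: UPDATE c=16 (auto-commit; committed c=16)
Op 3: BEGIN: in_txn=True, pending={}
Op 4: UPDATE c=28 (pending; pending now {c=28})
Op 5: UPDATE c=15 (pending; pending now {c=15})
After op 5: visible(c) = 15 (pending={c=15}, committed={c=16, e=5})

Answer: 15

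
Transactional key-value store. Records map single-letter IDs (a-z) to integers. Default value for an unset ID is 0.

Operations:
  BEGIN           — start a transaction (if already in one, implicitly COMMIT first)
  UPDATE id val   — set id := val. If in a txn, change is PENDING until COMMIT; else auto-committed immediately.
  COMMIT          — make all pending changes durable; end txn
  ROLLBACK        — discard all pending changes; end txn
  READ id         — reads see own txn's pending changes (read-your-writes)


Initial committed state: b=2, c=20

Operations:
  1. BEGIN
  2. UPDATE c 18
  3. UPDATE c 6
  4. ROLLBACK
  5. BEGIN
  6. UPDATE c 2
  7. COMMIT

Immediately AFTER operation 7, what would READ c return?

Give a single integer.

Answer: 2

Derivation:
Initial committed: {b=2, c=20}
Op 1: BEGIN: in_txn=True, pending={}
Op 2: UPDATE c=18 (pending; pending now {c=18})
Op 3: UPDATE c=6 (pending; pending now {c=6})
Op 4: ROLLBACK: discarded pending ['c']; in_txn=False
Op 5: BEGIN: in_txn=True, pending={}
Op 6: UPDATE c=2 (pending; pending now {c=2})
Op 7: COMMIT: merged ['c'] into committed; committed now {b=2, c=2}
After op 7: visible(c) = 2 (pending={}, committed={b=2, c=2})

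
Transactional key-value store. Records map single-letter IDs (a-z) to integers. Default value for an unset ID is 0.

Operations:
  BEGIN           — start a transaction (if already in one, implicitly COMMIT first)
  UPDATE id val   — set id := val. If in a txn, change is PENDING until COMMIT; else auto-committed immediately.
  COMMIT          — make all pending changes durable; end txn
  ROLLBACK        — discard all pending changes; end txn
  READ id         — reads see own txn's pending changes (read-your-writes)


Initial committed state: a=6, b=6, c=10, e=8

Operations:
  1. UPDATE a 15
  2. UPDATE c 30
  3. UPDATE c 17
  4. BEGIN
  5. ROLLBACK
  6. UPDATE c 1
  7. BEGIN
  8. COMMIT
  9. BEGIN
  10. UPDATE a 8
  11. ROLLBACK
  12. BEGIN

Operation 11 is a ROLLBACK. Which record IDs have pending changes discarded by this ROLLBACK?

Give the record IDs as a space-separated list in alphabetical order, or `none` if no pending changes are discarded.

Initial committed: {a=6, b=6, c=10, e=8}
Op 1: UPDATE a=15 (auto-commit; committed a=15)
Op 2: UPDATE c=30 (auto-commit; committed c=30)
Op 3: UPDATE c=17 (auto-commit; committed c=17)
Op 4: BEGIN: in_txn=True, pending={}
Op 5: ROLLBACK: discarded pending []; in_txn=False
Op 6: UPDATE c=1 (auto-commit; committed c=1)
Op 7: BEGIN: in_txn=True, pending={}
Op 8: COMMIT: merged [] into committed; committed now {a=15, b=6, c=1, e=8}
Op 9: BEGIN: in_txn=True, pending={}
Op 10: UPDATE a=8 (pending; pending now {a=8})
Op 11: ROLLBACK: discarded pending ['a']; in_txn=False
Op 12: BEGIN: in_txn=True, pending={}
ROLLBACK at op 11 discards: ['a']

Answer: a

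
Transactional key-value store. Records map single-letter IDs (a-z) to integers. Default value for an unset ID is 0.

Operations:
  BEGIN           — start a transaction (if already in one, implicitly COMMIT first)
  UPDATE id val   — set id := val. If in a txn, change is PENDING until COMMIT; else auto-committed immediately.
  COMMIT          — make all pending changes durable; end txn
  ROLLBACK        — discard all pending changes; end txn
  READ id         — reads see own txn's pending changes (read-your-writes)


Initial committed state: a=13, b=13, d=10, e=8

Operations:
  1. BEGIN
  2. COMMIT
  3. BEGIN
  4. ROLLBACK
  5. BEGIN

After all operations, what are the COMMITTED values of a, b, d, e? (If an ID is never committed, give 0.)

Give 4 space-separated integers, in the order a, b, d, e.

Answer: 13 13 10 8

Derivation:
Initial committed: {a=13, b=13, d=10, e=8}
Op 1: BEGIN: in_txn=True, pending={}
Op 2: COMMIT: merged [] into committed; committed now {a=13, b=13, d=10, e=8}
Op 3: BEGIN: in_txn=True, pending={}
Op 4: ROLLBACK: discarded pending []; in_txn=False
Op 5: BEGIN: in_txn=True, pending={}
Final committed: {a=13, b=13, d=10, e=8}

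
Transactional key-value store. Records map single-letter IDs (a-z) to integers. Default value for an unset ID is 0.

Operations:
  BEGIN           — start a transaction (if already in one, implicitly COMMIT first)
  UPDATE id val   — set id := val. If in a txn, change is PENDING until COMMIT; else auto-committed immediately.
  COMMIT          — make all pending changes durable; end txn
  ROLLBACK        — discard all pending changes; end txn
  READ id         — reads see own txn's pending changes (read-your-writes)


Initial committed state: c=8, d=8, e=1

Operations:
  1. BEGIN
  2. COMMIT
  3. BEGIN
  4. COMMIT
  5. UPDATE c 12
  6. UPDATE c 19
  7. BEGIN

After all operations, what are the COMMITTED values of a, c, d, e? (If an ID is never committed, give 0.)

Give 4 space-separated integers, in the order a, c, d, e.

Answer: 0 19 8 1

Derivation:
Initial committed: {c=8, d=8, e=1}
Op 1: BEGIN: in_txn=True, pending={}
Op 2: COMMIT: merged [] into committed; committed now {c=8, d=8, e=1}
Op 3: BEGIN: in_txn=True, pending={}
Op 4: COMMIT: merged [] into committed; committed now {c=8, d=8, e=1}
Op 5: UPDATE c=12 (auto-commit; committed c=12)
Op 6: UPDATE c=19 (auto-commit; committed c=19)
Op 7: BEGIN: in_txn=True, pending={}
Final committed: {c=19, d=8, e=1}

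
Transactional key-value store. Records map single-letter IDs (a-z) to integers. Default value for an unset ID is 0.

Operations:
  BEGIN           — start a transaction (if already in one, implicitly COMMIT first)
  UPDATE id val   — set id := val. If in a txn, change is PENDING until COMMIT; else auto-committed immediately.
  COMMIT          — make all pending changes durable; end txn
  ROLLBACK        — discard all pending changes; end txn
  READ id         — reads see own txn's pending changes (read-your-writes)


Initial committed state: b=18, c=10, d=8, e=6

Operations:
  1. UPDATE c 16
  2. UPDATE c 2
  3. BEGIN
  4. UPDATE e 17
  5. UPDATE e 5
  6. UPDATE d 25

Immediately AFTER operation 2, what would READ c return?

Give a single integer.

Initial committed: {b=18, c=10, d=8, e=6}
Op 1: UPDATE c=16 (auto-commit; committed c=16)
Op 2: UPDATE c=2 (auto-commit; committed c=2)
After op 2: visible(c) = 2 (pending={}, committed={b=18, c=2, d=8, e=6})

Answer: 2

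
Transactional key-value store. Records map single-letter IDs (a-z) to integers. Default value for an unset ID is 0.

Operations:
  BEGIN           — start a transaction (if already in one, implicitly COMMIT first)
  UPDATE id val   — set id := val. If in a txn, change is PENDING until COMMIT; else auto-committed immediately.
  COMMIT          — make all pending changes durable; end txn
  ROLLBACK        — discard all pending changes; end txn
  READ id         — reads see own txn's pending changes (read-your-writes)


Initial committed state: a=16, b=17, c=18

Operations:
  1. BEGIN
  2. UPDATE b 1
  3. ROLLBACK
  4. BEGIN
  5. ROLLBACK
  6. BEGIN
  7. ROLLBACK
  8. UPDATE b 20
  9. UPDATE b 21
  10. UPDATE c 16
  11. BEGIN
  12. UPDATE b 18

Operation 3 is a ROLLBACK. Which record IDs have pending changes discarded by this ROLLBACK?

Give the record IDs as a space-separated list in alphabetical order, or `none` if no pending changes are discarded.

Answer: b

Derivation:
Initial committed: {a=16, b=17, c=18}
Op 1: BEGIN: in_txn=True, pending={}
Op 2: UPDATE b=1 (pending; pending now {b=1})
Op 3: ROLLBACK: discarded pending ['b']; in_txn=False
Op 4: BEGIN: in_txn=True, pending={}
Op 5: ROLLBACK: discarded pending []; in_txn=False
Op 6: BEGIN: in_txn=True, pending={}
Op 7: ROLLBACK: discarded pending []; in_txn=False
Op 8: UPDATE b=20 (auto-commit; committed b=20)
Op 9: UPDATE b=21 (auto-commit; committed b=21)
Op 10: UPDATE c=16 (auto-commit; committed c=16)
Op 11: BEGIN: in_txn=True, pending={}
Op 12: UPDATE b=18 (pending; pending now {b=18})
ROLLBACK at op 3 discards: ['b']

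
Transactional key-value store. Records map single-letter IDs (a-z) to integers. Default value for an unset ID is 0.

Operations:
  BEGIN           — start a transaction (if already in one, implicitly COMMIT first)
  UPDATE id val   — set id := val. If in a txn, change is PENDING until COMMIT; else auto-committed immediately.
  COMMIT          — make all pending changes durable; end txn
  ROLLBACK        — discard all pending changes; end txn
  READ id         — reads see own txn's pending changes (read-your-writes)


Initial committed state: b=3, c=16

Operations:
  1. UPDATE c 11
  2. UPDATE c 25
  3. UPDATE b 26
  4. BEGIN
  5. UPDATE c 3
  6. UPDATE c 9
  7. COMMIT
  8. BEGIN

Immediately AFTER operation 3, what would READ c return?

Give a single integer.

Initial committed: {b=3, c=16}
Op 1: UPDATE c=11 (auto-commit; committed c=11)
Op 2: UPDATE c=25 (auto-commit; committed c=25)
Op 3: UPDATE b=26 (auto-commit; committed b=26)
After op 3: visible(c) = 25 (pending={}, committed={b=26, c=25})

Answer: 25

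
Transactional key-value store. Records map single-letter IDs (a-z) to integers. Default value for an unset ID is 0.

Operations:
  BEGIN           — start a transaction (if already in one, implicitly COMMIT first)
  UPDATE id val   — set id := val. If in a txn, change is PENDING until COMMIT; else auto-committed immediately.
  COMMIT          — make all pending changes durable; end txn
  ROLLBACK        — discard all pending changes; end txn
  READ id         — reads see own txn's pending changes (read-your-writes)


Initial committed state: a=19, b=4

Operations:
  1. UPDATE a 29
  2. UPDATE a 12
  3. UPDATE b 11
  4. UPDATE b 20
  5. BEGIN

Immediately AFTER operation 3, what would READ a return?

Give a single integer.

Initial committed: {a=19, b=4}
Op 1: UPDATE a=29 (auto-commit; committed a=29)
Op 2: UPDATE a=12 (auto-commit; committed a=12)
Op 3: UPDATE b=11 (auto-commit; committed b=11)
After op 3: visible(a) = 12 (pending={}, committed={a=12, b=11})

Answer: 12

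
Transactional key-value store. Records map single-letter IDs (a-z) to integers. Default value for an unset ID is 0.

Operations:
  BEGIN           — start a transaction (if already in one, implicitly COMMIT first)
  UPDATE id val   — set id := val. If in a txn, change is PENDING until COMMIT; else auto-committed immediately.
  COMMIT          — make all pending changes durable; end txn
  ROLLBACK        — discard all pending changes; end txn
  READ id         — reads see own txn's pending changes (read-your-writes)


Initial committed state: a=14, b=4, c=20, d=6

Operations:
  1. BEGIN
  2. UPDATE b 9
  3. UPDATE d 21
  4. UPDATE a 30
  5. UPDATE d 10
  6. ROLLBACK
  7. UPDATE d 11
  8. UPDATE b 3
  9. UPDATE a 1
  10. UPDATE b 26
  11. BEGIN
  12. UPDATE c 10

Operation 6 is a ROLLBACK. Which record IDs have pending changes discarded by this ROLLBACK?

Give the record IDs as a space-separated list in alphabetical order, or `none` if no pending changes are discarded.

Answer: a b d

Derivation:
Initial committed: {a=14, b=4, c=20, d=6}
Op 1: BEGIN: in_txn=True, pending={}
Op 2: UPDATE b=9 (pending; pending now {b=9})
Op 3: UPDATE d=21 (pending; pending now {b=9, d=21})
Op 4: UPDATE a=30 (pending; pending now {a=30, b=9, d=21})
Op 5: UPDATE d=10 (pending; pending now {a=30, b=9, d=10})
Op 6: ROLLBACK: discarded pending ['a', 'b', 'd']; in_txn=False
Op 7: UPDATE d=11 (auto-commit; committed d=11)
Op 8: UPDATE b=3 (auto-commit; committed b=3)
Op 9: UPDATE a=1 (auto-commit; committed a=1)
Op 10: UPDATE b=26 (auto-commit; committed b=26)
Op 11: BEGIN: in_txn=True, pending={}
Op 12: UPDATE c=10 (pending; pending now {c=10})
ROLLBACK at op 6 discards: ['a', 'b', 'd']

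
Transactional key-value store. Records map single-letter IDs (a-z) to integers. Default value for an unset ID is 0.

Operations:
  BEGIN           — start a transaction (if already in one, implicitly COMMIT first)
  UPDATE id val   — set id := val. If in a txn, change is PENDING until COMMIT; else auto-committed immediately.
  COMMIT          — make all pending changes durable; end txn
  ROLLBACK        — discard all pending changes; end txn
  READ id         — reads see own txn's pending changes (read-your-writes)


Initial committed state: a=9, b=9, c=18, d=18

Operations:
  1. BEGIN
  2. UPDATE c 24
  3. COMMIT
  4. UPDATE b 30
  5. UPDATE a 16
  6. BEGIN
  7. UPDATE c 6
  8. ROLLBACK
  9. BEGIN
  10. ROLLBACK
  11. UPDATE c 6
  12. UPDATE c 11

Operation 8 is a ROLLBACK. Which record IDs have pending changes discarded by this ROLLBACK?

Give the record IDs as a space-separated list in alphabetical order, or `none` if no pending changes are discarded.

Answer: c

Derivation:
Initial committed: {a=9, b=9, c=18, d=18}
Op 1: BEGIN: in_txn=True, pending={}
Op 2: UPDATE c=24 (pending; pending now {c=24})
Op 3: COMMIT: merged ['c'] into committed; committed now {a=9, b=9, c=24, d=18}
Op 4: UPDATE b=30 (auto-commit; committed b=30)
Op 5: UPDATE a=16 (auto-commit; committed a=16)
Op 6: BEGIN: in_txn=True, pending={}
Op 7: UPDATE c=6 (pending; pending now {c=6})
Op 8: ROLLBACK: discarded pending ['c']; in_txn=False
Op 9: BEGIN: in_txn=True, pending={}
Op 10: ROLLBACK: discarded pending []; in_txn=False
Op 11: UPDATE c=6 (auto-commit; committed c=6)
Op 12: UPDATE c=11 (auto-commit; committed c=11)
ROLLBACK at op 8 discards: ['c']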